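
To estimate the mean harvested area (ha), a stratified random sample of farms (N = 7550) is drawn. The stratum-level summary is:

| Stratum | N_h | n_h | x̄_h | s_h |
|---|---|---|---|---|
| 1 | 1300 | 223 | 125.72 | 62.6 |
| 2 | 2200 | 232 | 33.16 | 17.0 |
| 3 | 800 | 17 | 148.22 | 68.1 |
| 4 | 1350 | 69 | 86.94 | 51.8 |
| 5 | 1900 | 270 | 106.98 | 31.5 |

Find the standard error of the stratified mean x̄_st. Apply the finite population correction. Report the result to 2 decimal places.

V̂(x̄_st) = Σ W_h² (1 − n_h/N_h) s_h²/n_h, with W_h = N_h/N and N = 7550:
  stratum 1: (1300/7550)²·(1 − 223/1300)·62.6²/223 = 0.431627
  stratum 2: (2200/7550)²·(1 − 232/2200)·17.0²/232 = 0.0946158
  stratum 3: (800/7550)²·(1 − 17/800)·68.1²/17 = 2.9978
  stratum 4: (1350/7550)²·(1 − 69/1350)·51.8²/69 = 1.17978
  stratum 5: (1900/7550)²·(1 − 270/1900)·31.5²/270 = 0.199666
V̂(x̄_st) = 4.90349
SE(x̄_st) = √4.90349 = 2.21438

SE(x̄_st) ≈ 2.21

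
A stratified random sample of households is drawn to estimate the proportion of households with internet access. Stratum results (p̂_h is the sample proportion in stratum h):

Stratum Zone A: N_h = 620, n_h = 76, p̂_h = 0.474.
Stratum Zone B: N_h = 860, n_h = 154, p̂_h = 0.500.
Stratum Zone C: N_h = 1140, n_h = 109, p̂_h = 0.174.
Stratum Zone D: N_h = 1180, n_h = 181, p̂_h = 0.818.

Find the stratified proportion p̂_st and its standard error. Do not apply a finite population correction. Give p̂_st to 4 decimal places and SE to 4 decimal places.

p̂_st ≈ 0.4967, SE ≈ 0.0193

N = 3800; stratum weights W_h = N_h/N.
p̂_st = Σ W_h p̂_h = (620·0.474 + 860·0.500 + 1140·0.174 + 1180·0.818)/3800 = 0.49671
V̂(p̂_st) = Σ W_h² p̂_h(1−p̂_h)/(n_h−1):
  stratum Zone A: (620/3800)²·0.474·0.526/75 = 8.84951e-05
  stratum Zone B: (860/3800)²·0.500·0.500/153 = 8.36909e-05
  stratum Zone C: (1140/3800)²·0.174·0.826/108 = 0.00011977
  stratum Zone D: (1180/3800)²·0.818·0.182/180 = 7.97534e-05
V̂(p̂_st) = 0.000371709; SE = √V̂ = 0.0192798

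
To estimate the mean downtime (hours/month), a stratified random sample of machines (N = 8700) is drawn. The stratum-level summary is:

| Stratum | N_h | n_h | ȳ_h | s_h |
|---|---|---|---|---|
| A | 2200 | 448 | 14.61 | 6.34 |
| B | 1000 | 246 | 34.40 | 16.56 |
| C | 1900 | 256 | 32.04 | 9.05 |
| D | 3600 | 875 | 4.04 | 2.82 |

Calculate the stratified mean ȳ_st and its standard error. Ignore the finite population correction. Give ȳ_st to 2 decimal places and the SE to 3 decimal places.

ȳ_st = Σ W_h ȳ_h = (2200·14.61 + 1000·34.40 + 1900·32.04 + 3600·4.04)/8700 = 16.31747
V̂(ȳ_st) = Σ W_h² s_h²/n_h, with W_h = N_h/N and N = 8700:
  stratum A: (2200/8700)²·6.34²/448 = 0.0057373
  stratum B: (1000/8700)²·16.56²/246 = 0.0147281
  stratum C: (1900/8700)²·9.05²/256 = 0.015259
  stratum D: (3600/8700)²·2.82²/875 = 0.00155617
V̂(ȳ_st) = 0.0372806
SE(ȳ_st) = √0.0372806 = 0.193082

ȳ_st ≈ 16.32, SE ≈ 0.193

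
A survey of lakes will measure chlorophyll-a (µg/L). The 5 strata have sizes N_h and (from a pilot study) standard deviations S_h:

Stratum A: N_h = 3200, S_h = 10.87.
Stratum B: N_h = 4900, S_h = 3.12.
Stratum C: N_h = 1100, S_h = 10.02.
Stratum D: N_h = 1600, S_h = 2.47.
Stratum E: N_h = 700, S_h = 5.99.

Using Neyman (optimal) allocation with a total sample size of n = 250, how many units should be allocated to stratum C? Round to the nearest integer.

40

Neyman allocation: n_h = n · N_h S_h / Σ N_i S_i, with n = 250.
  stratum A: N_h·S_h = 3200·10.87 = 34784.00
  stratum B: N_h·S_h = 4900·3.12 = 15288.00
  stratum C: N_h·S_h = 1100·10.02 = 11022.00
  stratum D: N_h·S_h = 1600·2.47 = 3952.00
  stratum E: N_h·S_h = 700·5.99 = 4193.00
Σ N_h S_h = 69239.00
n for stratum C = 250·11022.00/69239.00 = 39.797 → 40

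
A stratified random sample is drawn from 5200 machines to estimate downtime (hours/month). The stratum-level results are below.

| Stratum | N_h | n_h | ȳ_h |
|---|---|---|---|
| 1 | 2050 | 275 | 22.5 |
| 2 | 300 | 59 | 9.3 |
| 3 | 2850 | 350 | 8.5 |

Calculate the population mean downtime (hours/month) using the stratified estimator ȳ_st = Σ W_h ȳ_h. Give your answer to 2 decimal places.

N = Σ N_h = 5200. Stratum weights W_h = N_h/N.
ȳ_st = (2050·22.5 + 300·9.3 + 2850·8.5) / 5200 = 14.0654

ȳ_st ≈ 14.07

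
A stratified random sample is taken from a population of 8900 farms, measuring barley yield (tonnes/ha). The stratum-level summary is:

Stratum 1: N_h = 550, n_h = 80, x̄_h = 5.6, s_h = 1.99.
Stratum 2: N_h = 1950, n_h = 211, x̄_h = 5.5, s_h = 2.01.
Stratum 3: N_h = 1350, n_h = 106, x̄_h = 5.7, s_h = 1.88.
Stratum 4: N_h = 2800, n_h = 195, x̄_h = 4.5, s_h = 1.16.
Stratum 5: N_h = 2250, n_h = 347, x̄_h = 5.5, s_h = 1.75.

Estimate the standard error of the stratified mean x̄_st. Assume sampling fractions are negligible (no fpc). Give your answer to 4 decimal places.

SE(x̄_st) ≈ 0.0559

V̂(x̄_st) = Σ W_h² s_h²/n_h, with W_h = N_h/N and N = 8900:
  stratum 1: (550/8900)²·1.99²/80 = 0.000189043
  stratum 2: (1950/8900)²·2.01²/211 = 0.000919176
  stratum 3: (1350/8900)²·1.88²/106 = 0.00076718
  stratum 4: (2800/8900)²·1.16²/195 = 0.000682995
  stratum 5: (2250/8900)²·1.75²/347 = 0.000564068
V̂(x̄_st) = 0.00312246
SE(x̄_st) = √0.00312246 = 0.055879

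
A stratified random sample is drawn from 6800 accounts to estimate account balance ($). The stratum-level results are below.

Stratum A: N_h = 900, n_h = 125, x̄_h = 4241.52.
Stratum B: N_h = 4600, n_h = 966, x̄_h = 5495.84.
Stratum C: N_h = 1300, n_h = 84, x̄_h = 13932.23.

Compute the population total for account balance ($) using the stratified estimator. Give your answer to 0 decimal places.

τ̂_st ≈ 47210131

τ̂_st = Σ N_h x̄_h = 900·4241.52 + 4600·5495.84 + 1300·13932.23 = 47210131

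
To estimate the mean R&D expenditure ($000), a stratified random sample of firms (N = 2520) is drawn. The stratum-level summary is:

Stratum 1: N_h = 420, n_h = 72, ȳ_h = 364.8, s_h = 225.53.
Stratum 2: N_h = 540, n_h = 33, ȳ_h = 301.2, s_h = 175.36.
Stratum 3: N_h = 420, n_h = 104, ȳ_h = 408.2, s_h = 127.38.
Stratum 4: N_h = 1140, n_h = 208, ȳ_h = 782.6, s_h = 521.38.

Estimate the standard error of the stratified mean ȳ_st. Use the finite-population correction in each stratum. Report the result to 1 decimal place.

V̂(ȳ_st) = Σ W_h² (1 − n_h/N_h) s_h²/n_h, with W_h = N_h/N and N = 2520:
  stratum 1: (420/2520)²·(1 − 72/420)·225.53²/72 = 16.2594
  stratum 2: (540/2520)²·(1 − 33/540)·175.36²/33 = 40.1742
  stratum 3: (420/2520)²·(1 − 104/420)·127.38²/104 = 3.26065
  stratum 4: (1140/2520)²·(1 − 208/1140)·521.38²/208 = 218.658
V̂(ȳ_st) = 278.352
SE(ȳ_st) = √278.352 = 16.6839

SE(ȳ_st) ≈ 16.7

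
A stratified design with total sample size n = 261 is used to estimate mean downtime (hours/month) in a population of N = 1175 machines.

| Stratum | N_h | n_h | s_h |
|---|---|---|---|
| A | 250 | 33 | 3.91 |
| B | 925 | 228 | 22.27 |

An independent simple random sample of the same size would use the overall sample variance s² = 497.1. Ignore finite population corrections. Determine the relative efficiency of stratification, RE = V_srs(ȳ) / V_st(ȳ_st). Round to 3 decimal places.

RE ≈ 1.391

V̂(ȳ_st) = Σ W_h² s_h²/n_h, with W_h = N_h/N and N = 1175:
  stratum A: (250/1175)²·3.91²/33 = 0.0209722
  stratum B: (925/1175)²·22.27²/228 = 1.34807
V_st = 1.36904
V_srs = s²/n = 497.1/261 = 1.9046
Relative efficiency = V_srs / V_st = 1.9046/1.36904 = 1.3912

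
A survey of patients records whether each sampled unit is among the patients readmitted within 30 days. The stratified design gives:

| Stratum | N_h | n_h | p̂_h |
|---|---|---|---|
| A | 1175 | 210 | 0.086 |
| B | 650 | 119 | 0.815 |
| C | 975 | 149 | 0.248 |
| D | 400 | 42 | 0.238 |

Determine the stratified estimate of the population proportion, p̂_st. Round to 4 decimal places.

N = 3200; stratum weights W_h = N_h/N.
p̂_st = Σ W_h p̂_h = (1175·0.086 + 650·0.815 + 975·0.248 + 400·0.238)/3200 = 0.30244

p̂_st ≈ 0.3024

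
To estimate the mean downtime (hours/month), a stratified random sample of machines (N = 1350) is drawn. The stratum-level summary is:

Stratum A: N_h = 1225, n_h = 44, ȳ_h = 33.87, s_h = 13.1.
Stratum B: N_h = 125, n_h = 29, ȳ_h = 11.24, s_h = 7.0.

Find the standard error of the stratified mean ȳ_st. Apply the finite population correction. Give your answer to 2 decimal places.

V̂(ȳ_st) = Σ W_h² (1 − n_h/N_h) s_h²/n_h, with W_h = N_h/N and N = 1350:
  stratum A: (1225/1350)²·(1 − 44/1225)·13.1²/44 = 3.09605
  stratum B: (125/1350)²·(1 − 29/125)·7.0²/29 = 0.0111253
V̂(ȳ_st) = 3.10718
SE(ȳ_st) = √3.10718 = 1.76272

SE(ȳ_st) ≈ 1.76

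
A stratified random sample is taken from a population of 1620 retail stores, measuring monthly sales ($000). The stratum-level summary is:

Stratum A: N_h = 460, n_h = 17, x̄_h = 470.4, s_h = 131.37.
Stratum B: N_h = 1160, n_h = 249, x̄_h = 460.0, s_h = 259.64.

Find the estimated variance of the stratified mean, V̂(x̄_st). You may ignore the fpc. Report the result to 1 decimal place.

V̂(x̄_st) = Σ W_h² s_h²/n_h, with W_h = N_h/N and N = 1620:
  stratum A: (460/1620)²·131.37²/17 = 81.852
  stratum B: (1160/1620)²·259.64²/249 = 138.813
V̂(x̄_st) = 220.665

V̂(x̄_st) ≈ 220.7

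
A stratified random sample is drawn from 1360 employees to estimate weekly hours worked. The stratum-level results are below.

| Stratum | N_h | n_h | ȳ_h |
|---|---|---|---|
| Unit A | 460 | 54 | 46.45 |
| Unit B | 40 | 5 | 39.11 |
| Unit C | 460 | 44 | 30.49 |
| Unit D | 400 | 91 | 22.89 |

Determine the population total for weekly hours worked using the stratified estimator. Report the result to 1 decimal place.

τ̂_st ≈ 46112.8

τ̂_st = Σ N_h ȳ_h = 460·46.45 + 40·39.11 + 460·30.49 + 400·22.89 = 46112.8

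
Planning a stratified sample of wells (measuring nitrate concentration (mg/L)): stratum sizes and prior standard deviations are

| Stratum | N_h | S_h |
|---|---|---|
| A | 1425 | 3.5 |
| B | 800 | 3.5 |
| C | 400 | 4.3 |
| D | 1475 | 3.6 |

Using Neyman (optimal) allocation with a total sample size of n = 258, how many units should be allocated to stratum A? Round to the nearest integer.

87

Neyman allocation: n_h = n · N_h S_h / Σ N_i S_i, with n = 258.
  stratum A: N_h·S_h = 1425·3.5 = 4987.50
  stratum B: N_h·S_h = 800·3.5 = 2800.00
  stratum C: N_h·S_h = 400·4.3 = 1720.00
  stratum D: N_h·S_h = 1475·3.6 = 5310.00
Σ N_h S_h = 14817.50
n for stratum A = 258·4987.50/14817.50 = 86.842 → 87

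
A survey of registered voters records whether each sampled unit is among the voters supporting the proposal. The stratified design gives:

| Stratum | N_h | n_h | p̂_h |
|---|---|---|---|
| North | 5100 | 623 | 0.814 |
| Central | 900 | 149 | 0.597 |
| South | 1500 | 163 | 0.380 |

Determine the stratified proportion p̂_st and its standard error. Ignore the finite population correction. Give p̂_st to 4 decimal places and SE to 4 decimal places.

N = 7500; stratum weights W_h = N_h/N.
p̂_st = Σ W_h p̂_h = (5100·0.814 + 900·0.597 + 1500·0.380)/7500 = 0.70116
V̂(p̂_st) = Σ W_h² p̂_h(1−p̂_h)/(n_h−1):
  stratum North: (5100/7500)²·0.814·0.186/622 = 0.000112555
  stratum Central: (900/7500)²·0.597·0.403/148 = 2.34089e-05
  stratum South: (1500/7500)²·0.380·0.620/162 = 5.81728e-05
V̂(p̂_st) = 0.000194137; SE = √V̂ = 0.0139333

p̂_st ≈ 0.7012, SE ≈ 0.0139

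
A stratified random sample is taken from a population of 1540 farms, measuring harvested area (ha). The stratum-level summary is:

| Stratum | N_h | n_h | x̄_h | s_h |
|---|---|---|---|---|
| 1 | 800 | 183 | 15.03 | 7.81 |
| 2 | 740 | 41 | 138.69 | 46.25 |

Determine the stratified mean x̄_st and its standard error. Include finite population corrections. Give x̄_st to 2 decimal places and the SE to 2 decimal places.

x̄_st = Σ W_h x̄_h = (800·15.03 + 740·138.69)/1540 = 74.45104
V̂(x̄_st) = Σ W_h² (1 − n_h/N_h) s_h²/n_h, with W_h = N_h/N and N = 1540:
  stratum 1: (800/1540)²·(1 − 183/800)·7.81²/183 = 0.0693721
  stratum 2: (740/1540)²·(1 − 41/740)·46.25²/41 = 11.3791
V̂(x̄_st) = 11.4484
SE(x̄_st) = √11.4484 = 3.38356

x̄_st ≈ 74.45, SE ≈ 3.38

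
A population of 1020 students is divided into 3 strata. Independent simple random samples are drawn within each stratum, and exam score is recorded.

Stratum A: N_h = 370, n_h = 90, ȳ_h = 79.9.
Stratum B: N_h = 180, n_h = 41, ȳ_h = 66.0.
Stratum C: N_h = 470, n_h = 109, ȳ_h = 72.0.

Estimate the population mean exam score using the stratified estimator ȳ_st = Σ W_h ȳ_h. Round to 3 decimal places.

ȳ_st ≈ 73.807

N = Σ N_h = 1020. Stratum weights W_h = N_h/N.
ȳ_st = (370·79.9 + 180·66.0 + 470·72.0) / 1020 = 73.80686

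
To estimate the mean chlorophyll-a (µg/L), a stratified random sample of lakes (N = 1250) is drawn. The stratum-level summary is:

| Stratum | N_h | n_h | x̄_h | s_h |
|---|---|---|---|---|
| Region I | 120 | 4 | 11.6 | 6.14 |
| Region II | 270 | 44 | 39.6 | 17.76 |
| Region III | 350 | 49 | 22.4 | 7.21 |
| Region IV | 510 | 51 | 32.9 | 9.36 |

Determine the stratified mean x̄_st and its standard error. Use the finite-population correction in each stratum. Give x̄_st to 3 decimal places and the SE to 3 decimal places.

x̄_st ≈ 29.362, SE ≈ 0.832

x̄_st = Σ W_h x̄_h = (120·11.6 + 270·39.6 + 350·22.4 + 510·32.9)/1250 = 29.36240
V̂(x̄_st) = Σ W_h² (1 − n_h/N_h) s_h²/n_h, with W_h = N_h/N and N = 1250:
  stratum Region I: (120/1250)²·(1 − 4/120)·6.14²/4 = 0.0839645
  stratum Region II: (270/1250)²·(1 − 44/270)·17.76²/44 = 0.279953
  stratum Region III: (350/1250)²·(1 − 49/350)·7.21²/49 = 0.0715301
  stratum Region IV: (510/1250)²·(1 − 51/510)·9.36²/51 = 0.257362
V̂(x̄_st) = 0.69281
SE(x̄_st) = √0.69281 = 0.832352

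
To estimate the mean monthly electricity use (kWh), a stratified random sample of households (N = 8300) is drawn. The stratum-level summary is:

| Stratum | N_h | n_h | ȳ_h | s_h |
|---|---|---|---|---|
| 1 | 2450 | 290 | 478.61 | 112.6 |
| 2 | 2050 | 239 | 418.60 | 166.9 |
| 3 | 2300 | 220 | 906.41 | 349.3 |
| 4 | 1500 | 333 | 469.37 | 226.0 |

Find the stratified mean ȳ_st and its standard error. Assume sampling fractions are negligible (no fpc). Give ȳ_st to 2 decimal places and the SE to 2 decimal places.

ȳ_st = Σ W_h ȳ_h = (2450·478.61 + 2050·418.60 + 2300·906.41 + 1500·469.37)/8300 = 580.66536
V̂(ȳ_st) = Σ W_h² s_h²/n_h, with W_h = N_h/N and N = 8300:
  stratum 1: (2450/8300)²·112.6²/290 = 3.80938
  stratum 2: (2050/8300)²·166.9²/239 = 7.10995
  stratum 3: (2300/8300)²·349.3²/220 = 42.5867
  stratum 4: (1500/8300)²·226.0²/333 = 5.00955
V̂(ȳ_st) = 58.5156
SE(ȳ_st) = √58.5156 = 7.64955

ȳ_st ≈ 580.67, SE ≈ 7.65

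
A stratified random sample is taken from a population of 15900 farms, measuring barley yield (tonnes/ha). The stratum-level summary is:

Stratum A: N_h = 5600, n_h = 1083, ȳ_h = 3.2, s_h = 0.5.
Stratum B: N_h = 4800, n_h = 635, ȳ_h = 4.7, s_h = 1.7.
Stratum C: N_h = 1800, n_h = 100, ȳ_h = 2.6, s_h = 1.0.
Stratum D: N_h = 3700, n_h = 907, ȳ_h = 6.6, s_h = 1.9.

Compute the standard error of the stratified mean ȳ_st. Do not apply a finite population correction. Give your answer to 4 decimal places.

SE(ȳ_st) ≈ 0.0281

V̂(ȳ_st) = Σ W_h² s_h²/n_h, with W_h = N_h/N and N = 15900:
  stratum A: (5600/15900)²·0.5²/1083 = 2.86347e-05
  stratum B: (4800/15900)²·1.7²/635 = 0.000414775
  stratum C: (1800/15900)²·1.0²/100 = 0.000128159
  stratum D: (3700/15900)²·1.9²/907 = 0.000215531
V̂(ȳ_st) = 0.0007871
SE(ȳ_st) = √0.0007871 = 0.0280553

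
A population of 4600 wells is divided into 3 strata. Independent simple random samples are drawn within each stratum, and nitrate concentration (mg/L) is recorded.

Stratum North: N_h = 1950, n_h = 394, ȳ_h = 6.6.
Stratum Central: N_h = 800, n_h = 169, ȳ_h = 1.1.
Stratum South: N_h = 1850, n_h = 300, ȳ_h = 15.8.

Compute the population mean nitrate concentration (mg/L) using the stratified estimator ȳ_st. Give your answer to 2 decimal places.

N = Σ N_h = 4600. Stratum weights W_h = N_h/N.
ȳ_st = (1950·6.6 + 800·1.1 + 1850·15.8) / 4600 = 9.3435

ȳ_st ≈ 9.34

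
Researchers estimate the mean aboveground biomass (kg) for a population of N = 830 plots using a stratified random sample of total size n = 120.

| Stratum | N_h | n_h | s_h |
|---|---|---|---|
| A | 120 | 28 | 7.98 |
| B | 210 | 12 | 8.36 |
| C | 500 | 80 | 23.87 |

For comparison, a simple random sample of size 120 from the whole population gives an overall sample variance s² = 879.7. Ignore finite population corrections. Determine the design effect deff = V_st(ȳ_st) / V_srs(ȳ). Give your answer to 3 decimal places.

V̂(ȳ_st) = Σ W_h² s_h²/n_h, with W_h = N_h/N and N = 830:
  stratum A: (120/830)²·7.98²/28 = 0.0475394
  stratum B: (210/830)²·8.36²/12 = 0.372832
  stratum C: (500/830)²·23.87²/80 = 2.58463
V_st = 3.005
V_srs = s²/n = 879.7/120 = 7.33083
deff = V_st / V_srs = 3.005/7.33083 = 0.4099

deff ≈ 0.410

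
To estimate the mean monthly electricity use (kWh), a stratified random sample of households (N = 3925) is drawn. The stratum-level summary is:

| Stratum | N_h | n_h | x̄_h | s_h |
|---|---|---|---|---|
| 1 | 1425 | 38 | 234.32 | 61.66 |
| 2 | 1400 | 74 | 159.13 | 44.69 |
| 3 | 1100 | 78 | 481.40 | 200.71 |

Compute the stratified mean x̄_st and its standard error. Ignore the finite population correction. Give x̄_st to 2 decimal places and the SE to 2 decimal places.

x̄_st ≈ 276.75, SE ≈ 7.56

x̄_st = Σ W_h x̄_h = (1425·234.32 + 1400·159.13 + 1100·481.40)/3925 = 276.74599
V̂(x̄_st) = Σ W_h² s_h²/n_h, with W_h = N_h/N and N = 3925:
  stratum 1: (1425/3925)²·61.66²/38 = 13.1878
  stratum 2: (1400/3925)²·44.69²/74 = 3.43373
  stratum 3: (1100/3925)²·200.71²/78 = 40.5648
V̂(x̄_st) = 57.1864
SE(x̄_st) = √57.1864 = 7.56217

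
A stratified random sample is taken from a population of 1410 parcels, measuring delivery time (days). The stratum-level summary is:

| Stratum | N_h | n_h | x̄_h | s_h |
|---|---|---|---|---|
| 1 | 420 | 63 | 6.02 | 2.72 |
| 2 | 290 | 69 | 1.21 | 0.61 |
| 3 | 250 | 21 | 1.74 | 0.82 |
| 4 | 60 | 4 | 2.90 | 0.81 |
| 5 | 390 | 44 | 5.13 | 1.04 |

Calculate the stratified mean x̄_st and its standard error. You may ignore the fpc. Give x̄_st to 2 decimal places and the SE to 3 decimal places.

x̄_st = Σ W_h x̄_h = (420·6.02 + 290·1.21 + 250·1.74 + 60·2.90 + 390·5.13)/1410 = 3.89291
V̂(x̄_st) = Σ W_h² s_h²/n_h, with W_h = N_h/N and N = 1410:
  stratum 1: (420/1410)²·2.72²/63 = 0.0104198
  stratum 2: (290/1410)²·0.61²/69 = 0.000228123
  stratum 3: (250/1410)²·0.82²/21 = 0.00100658
  stratum 4: (60/1410)²·0.81²/4 = 0.000297012
  stratum 5: (390/1410)²·1.04²/44 = 0.00188064
V̂(x̄_st) = 0.0138321
SE(x̄_st) = √0.0138321 = 0.11761

x̄_st ≈ 3.89, SE ≈ 0.118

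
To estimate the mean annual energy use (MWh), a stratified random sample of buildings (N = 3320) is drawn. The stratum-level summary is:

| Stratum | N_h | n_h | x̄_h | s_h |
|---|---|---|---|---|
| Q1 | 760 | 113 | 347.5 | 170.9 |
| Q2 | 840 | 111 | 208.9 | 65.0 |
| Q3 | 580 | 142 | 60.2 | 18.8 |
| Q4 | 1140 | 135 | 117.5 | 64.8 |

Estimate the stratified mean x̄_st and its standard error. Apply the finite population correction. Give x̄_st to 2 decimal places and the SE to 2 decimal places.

x̄_st ≈ 183.27, SE ≈ 4.12

x̄_st = Σ W_h x̄_h = (760·347.5 + 840·208.9 + 580·60.2 + 1140·117.5)/3320 = 183.26566
V̂(x̄_st) = Σ W_h² (1 − n_h/N_h) s_h²/n_h, with W_h = N_h/N and N = 3320:
  stratum Q1: (760/3320)²·(1 − 113/760)·170.9²/113 = 11.5305
  stratum Q2: (840/3320)²·(1 − 111/840)·65.0²/111 = 2.11463
  stratum Q3: (580/3320)²·(1 − 142/580)·18.8²/142 = 0.0573658
  stratum Q4: (1140/3320)²·(1 − 135/1140)·64.8²/135 = 3.23304
V̂(x̄_st) = 16.9355
SE(x̄_st) = √16.9355 = 4.11528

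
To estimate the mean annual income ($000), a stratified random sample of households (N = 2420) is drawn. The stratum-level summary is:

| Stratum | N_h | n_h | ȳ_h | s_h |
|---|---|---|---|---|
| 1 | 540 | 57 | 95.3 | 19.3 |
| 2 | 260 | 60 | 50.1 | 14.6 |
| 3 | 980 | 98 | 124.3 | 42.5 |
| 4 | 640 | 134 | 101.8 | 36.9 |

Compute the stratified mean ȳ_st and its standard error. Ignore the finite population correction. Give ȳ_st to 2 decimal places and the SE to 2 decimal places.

ȳ_st = Σ W_h ȳ_h = (540·95.3 + 260·50.1 + 980·124.3 + 640·101.8)/2420 = 103.90661
V̂(ȳ_st) = Σ W_h² s_h²/n_h, with W_h = N_h/N and N = 2420:
  stratum 1: (540/2420)²·19.3²/57 = 0.325384
  stratum 2: (260/2420)²·14.6²/60 = 0.0410082
  stratum 3: (980/2420)²·42.5²/98 = 3.02255
  stratum 4: (640/2420)²·36.9²/134 = 0.710685
V̂(ȳ_st) = 4.09963
SE(ȳ_st) = √4.09963 = 2.02475

ȳ_st ≈ 103.91, SE ≈ 2.02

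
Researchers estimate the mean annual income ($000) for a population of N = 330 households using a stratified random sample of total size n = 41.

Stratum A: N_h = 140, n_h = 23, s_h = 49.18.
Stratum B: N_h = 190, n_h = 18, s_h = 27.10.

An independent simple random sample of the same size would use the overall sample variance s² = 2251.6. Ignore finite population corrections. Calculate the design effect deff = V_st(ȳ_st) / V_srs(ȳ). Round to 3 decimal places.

deff ≈ 0.591

V̂(ȳ_st) = Σ W_h² s_h²/n_h, with W_h = N_h/N and N = 330:
  stratum A: (140/330)²·49.18²/23 = 18.9268
  stratum B: (190/330)²·27.10²/18 = 13.5253
V_st = 32.4521
V_srs = s²/n = 2251.6/41 = 54.9171
deff = V_st / V_srs = 32.4521/54.9171 = 0.5909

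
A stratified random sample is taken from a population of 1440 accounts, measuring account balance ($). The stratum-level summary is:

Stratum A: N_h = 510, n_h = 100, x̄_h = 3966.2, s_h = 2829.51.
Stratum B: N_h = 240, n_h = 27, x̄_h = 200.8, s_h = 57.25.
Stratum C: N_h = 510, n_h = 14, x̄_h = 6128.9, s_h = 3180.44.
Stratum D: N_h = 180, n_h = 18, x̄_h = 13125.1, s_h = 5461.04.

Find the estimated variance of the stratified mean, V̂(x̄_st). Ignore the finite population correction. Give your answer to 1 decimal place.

V̂(x̄_st) ≈ 126561.6

V̂(x̄_st) = Σ W_h² s_h²/n_h, with W_h = N_h/N and N = 1440:
  stratum A: (510/1440)²·2829.51²/100 = 10042.4
  stratum B: (240/1440)²·57.25²/27 = 3.37198
  stratum C: (510/1440)²·3180.44²/14 = 90627.9
  stratum D: (180/1440)²·5461.04²/18 = 25888
V̂(x̄_st) = 126562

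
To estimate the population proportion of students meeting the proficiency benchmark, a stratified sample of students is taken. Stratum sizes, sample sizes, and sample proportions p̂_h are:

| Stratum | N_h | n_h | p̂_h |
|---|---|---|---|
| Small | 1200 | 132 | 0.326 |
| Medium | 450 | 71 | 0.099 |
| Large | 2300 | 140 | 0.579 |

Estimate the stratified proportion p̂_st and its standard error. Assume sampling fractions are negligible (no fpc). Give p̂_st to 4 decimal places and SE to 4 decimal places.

p̂_st ≈ 0.4475, SE ≈ 0.0277

N = 3950; stratum weights W_h = N_h/N.
p̂_st = Σ W_h p̂_h = (1200·0.326 + 450·0.099 + 2300·0.579)/3950 = 0.44746
V̂(p̂_st) = Σ W_h² p̂_h(1−p̂_h)/(n_h−1):
  stratum Small: (1200/3950)²·0.326·0.674/131 = 0.000154801
  stratum Medium: (450/3950)²·0.099·0.901/70 = 1.65384e-05
  stratum Large: (2300/3950)²·0.579·0.421/139 = 0.000594576
V̂(p̂_st) = 0.000765916; SE = √V̂ = 0.0276752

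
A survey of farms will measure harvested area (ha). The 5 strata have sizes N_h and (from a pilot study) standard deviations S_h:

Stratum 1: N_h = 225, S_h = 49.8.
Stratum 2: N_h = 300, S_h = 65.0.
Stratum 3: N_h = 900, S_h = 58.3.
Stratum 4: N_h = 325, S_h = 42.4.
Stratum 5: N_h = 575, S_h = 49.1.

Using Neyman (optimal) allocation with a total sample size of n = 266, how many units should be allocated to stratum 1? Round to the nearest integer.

Neyman allocation: n_h = n · N_h S_h / Σ N_i S_i, with n = 266.
  stratum 1: N_h·S_h = 225·49.8 = 11205.00
  stratum 2: N_h·S_h = 300·65.0 = 19500.00
  stratum 3: N_h·S_h = 900·58.3 = 52470.00
  stratum 4: N_h·S_h = 325·42.4 = 13780.00
  stratum 5: N_h·S_h = 575·49.1 = 28232.50
Σ N_h S_h = 125187.50
n for stratum 1 = 266·11205.00/125187.50 = 23.809 → 24

24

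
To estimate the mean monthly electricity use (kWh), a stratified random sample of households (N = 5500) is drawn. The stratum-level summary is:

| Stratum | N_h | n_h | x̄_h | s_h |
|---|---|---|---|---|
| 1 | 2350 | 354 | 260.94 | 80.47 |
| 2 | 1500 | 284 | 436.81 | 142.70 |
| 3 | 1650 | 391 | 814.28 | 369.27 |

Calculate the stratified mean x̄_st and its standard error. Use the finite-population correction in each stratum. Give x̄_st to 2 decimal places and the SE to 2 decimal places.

x̄_st = Σ W_h x̄_h = (2350·260.94 + 1500·436.81 + 1650·814.28)/5500 = 474.90655
V̂(x̄_st) = Σ W_h² (1 − n_h/N_h) s_h²/n_h, with W_h = N_h/N and N = 5500:
  stratum 1: (2350/5500)²·(1 − 354/2350)·80.47²/354 = 2.8364
  stratum 2: (1500/5500)²·(1 − 284/1500)·142.70²/284 = 4.32344
  stratum 3: (1650/5500)²·(1 − 391/1650)·369.27²/391 = 23.9495
V̂(x̄_st) = 31.1093
SE(x̄_st) = √31.1093 = 5.57757

x̄_st ≈ 474.91, SE ≈ 5.58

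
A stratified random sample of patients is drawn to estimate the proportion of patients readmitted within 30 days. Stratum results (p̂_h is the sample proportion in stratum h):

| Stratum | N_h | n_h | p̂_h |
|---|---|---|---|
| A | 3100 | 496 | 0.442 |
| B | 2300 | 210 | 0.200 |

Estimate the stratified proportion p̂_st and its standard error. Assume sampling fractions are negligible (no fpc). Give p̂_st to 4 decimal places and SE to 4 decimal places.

N = 5400; stratum weights W_h = N_h/N.
p̂_st = Σ W_h p̂_h = (3100·0.442 + 2300·0.200)/5400 = 0.33893
V̂(p̂_st) = Σ W_h² p̂_h(1−p̂_h)/(n_h−1):
  stratum A: (3100/5400)²·0.442·0.558/495 = 0.000164205
  stratum B: (2300/5400)²·0.200·0.800/209 = 0.000138881
V̂(p̂_st) = 0.000303086; SE = √V̂ = 0.0174094

p̂_st ≈ 0.3389, SE ≈ 0.0174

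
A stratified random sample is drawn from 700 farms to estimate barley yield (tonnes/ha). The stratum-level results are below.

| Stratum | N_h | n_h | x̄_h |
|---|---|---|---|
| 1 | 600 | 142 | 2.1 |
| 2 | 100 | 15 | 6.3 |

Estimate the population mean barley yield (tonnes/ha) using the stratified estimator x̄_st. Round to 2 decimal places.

N = Σ N_h = 700. Stratum weights W_h = N_h/N.
x̄_st = (600·2.1 + 100·6.3) / 700 = 2.7000

x̄_st ≈ 2.70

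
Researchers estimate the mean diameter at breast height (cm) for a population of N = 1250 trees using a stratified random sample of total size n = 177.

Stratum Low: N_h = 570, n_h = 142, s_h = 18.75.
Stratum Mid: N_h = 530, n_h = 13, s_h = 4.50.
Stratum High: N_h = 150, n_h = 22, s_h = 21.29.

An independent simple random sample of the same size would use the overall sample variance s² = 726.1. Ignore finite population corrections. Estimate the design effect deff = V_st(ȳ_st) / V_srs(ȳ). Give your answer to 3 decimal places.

V̂(ȳ_st) = Σ W_h² s_h²/n_h, with W_h = N_h/N and N = 1250:
  stratum Low: (570/1250)²·18.75²/142 = 0.514806
  stratum Mid: (530/1250)²·4.50²/13 = 0.280036
  stratum High: (150/1250)²·21.29²/22 = 0.296682
V_st = 1.09152
V_srs = s²/n = 726.1/177 = 4.10226
deff = V_st / V_srs = 1.09152/4.10226 = 0.2661

deff ≈ 0.266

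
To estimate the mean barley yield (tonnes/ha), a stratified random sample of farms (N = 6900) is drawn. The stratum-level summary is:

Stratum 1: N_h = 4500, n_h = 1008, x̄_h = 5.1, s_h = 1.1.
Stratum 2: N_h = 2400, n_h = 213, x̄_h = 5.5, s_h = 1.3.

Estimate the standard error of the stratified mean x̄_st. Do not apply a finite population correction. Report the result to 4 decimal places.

SE(x̄_st) ≈ 0.0383

V̂(x̄_st) = Σ W_h² s_h²/n_h, with W_h = N_h/N and N = 6900:
  stratum 1: (4500/6900)²·1.1²/1008 = 0.000510566
  stratum 2: (2400/6900)²·1.3²/213 = 0.000959912
V̂(x̄_st) = 0.00147048
SE(x̄_st) = √0.00147048 = 0.0383468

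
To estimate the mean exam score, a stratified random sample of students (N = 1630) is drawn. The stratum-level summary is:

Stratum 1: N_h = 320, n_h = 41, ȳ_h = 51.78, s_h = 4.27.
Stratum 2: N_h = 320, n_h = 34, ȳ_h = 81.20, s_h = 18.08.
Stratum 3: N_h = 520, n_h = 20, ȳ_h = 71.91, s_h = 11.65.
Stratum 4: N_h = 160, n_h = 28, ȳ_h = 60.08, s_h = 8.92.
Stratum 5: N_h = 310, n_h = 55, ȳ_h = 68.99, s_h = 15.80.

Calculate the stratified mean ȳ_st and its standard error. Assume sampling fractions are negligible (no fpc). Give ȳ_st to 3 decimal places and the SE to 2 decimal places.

ȳ_st = Σ W_h ȳ_h = (320·51.78 + 320·81.20 + 520·71.91 + 160·60.08 + 310·68.99)/1630 = 68.06534
V̂(ȳ_st) = Σ W_h² s_h²/n_h, with W_h = N_h/N and N = 1630:
  stratum 1: (320/1630)²·4.27²/41 = 0.0171394
  stratum 2: (320/1630)²·18.08²/34 = 0.370546
  stratum 3: (520/1630)²·11.65²/20 = 0.690643
  stratum 4: (160/1630)²·8.92²/28 = 0.0273802
  stratum 5: (310/1630)²·15.80²/55 = 0.164172
V̂(ȳ_st) = 1.26988
SE(ȳ_st) = √1.26988 = 1.12689

ȳ_st ≈ 68.065, SE ≈ 1.13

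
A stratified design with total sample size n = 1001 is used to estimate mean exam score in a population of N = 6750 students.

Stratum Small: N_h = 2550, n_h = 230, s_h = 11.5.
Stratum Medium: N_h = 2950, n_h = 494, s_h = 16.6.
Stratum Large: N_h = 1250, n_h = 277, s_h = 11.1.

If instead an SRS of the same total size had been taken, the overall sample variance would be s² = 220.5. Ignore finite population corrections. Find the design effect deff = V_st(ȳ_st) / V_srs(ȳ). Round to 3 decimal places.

deff ≈ 0.925

V̂(ȳ_st) = Σ W_h² s_h²/n_h, with W_h = N_h/N and N = 6750:
  stratum Small: (2550/6750)²·11.5²/230 = 0.0820617
  stratum Medium: (2950/6750)²·16.6²/494 = 0.106543
  stratum Large: (1250/6750)²·11.1²/277 = 0.0152538
V_st = 0.203859
V_srs = s²/n = 220.5/1001 = 0.22028
deff = V_st / V_srs = 0.203859/0.22028 = 0.9255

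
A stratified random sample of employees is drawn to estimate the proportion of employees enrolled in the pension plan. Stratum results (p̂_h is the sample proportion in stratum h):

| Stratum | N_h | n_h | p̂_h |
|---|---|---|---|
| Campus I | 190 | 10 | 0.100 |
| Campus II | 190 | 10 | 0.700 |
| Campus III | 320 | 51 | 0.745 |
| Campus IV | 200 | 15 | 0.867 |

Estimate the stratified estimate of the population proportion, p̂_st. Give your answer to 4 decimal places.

N = 900; stratum weights W_h = N_h/N.
p̂_st = Σ W_h p̂_h = (190·0.100 + 190·0.700 + 320·0.745 + 200·0.867)/900 = 0.62644

p̂_st ≈ 0.6264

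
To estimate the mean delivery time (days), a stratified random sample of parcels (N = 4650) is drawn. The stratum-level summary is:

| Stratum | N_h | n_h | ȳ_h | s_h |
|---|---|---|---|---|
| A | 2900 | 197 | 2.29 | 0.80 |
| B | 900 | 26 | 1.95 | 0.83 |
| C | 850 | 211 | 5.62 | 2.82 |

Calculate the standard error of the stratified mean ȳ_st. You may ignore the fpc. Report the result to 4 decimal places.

V̂(ȳ_st) = Σ W_h² s_h²/n_h, with W_h = N_h/N and N = 4650:
  stratum A: (2900/4650)²·0.80²/197 = 0.00126358
  stratum B: (900/4650)²·0.83²/26 = 0.000992572
  stratum C: (850/4650)²·2.82²/211 = 0.00125935
V̂(ȳ_st) = 0.00351551
SE(ȳ_st) = √0.00351551 = 0.0592917

SE(ȳ_st) ≈ 0.0593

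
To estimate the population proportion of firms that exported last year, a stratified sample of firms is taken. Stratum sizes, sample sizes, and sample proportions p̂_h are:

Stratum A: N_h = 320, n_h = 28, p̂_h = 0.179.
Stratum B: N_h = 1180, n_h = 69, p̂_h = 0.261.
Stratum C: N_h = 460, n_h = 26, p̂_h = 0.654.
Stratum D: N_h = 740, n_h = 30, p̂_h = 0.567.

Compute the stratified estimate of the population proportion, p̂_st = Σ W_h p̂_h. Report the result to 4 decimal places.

N = 2700; stratum weights W_h = N_h/N.
p̂_st = Σ W_h p̂_h = (320·0.179 + 1180·0.261 + 460·0.654 + 740·0.567)/2700 = 0.40210

p̂_st ≈ 0.4021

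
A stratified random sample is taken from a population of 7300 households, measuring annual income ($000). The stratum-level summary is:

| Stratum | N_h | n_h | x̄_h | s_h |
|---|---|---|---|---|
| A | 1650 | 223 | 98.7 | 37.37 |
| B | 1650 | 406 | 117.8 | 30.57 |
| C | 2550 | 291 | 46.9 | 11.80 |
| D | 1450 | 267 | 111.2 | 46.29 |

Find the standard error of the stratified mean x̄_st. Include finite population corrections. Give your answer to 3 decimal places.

V̂(x̄_st) = Σ W_h² (1 − n_h/N_h) s_h²/n_h, with W_h = N_h/N and N = 7300:
  stratum A: (1650/7300)²·(1 − 223/1650)·37.37²/223 = 0.276696
  stratum B: (1650/7300)²·(1 − 406/1650)·30.57²/406 = 0.0886591
  stratum C: (2550/7300)²·(1 − 291/2550)·11.80²/291 = 0.0517228
  stratum D: (1450/7300)²·(1 − 267/1450)·46.29²/267 = 0.258327
V̂(x̄_st) = 0.675405
SE(x̄_st) = √0.675405 = 0.821831

SE(x̄_st) ≈ 0.822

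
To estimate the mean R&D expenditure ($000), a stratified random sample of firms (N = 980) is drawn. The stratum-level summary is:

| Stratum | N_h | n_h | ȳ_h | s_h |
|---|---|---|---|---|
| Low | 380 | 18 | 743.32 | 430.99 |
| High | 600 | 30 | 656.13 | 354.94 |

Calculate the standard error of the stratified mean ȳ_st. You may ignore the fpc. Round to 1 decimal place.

SE(ȳ_st) ≈ 55.9

V̂(ȳ_st) = Σ W_h² s_h²/n_h, with W_h = N_h/N and N = 980:
  stratum Low: (380/980)²·430.99²/18 = 1551.59
  stratum High: (600/980)²·354.94²/30 = 1574.12
V̂(ȳ_st) = 3125.71
SE(ȳ_st) = √3125.71 = 55.9081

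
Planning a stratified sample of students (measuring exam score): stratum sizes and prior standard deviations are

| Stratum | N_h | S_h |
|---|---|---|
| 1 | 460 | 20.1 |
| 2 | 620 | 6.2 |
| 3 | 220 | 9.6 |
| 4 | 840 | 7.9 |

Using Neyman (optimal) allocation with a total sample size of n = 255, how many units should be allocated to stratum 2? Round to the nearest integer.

45

Neyman allocation: n_h = n · N_h S_h / Σ N_i S_i, with n = 255.
  stratum 1: N_h·S_h = 460·20.1 = 9246.00
  stratum 2: N_h·S_h = 620·6.2 = 3844.00
  stratum 3: N_h·S_h = 220·9.6 = 2112.00
  stratum 4: N_h·S_h = 840·7.9 = 6636.00
Σ N_h S_h = 21838.00
n for stratum 2 = 255·3844.00/21838.00 = 44.886 → 45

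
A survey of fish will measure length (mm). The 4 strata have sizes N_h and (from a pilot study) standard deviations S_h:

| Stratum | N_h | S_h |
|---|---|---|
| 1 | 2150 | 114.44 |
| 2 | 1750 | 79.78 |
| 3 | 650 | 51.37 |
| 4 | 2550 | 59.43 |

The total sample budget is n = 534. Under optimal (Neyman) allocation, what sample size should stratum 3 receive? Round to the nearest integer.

Neyman allocation: n_h = n · N_h S_h / Σ N_i S_i, with n = 534.
  stratum 1: N_h·S_h = 2150·114.44 = 246046.00
  stratum 2: N_h·S_h = 1750·79.78 = 139615.00
  stratum 3: N_h·S_h = 650·51.37 = 33390.50
  stratum 4: N_h·S_h = 2550·59.43 = 151546.50
Σ N_h S_h = 570598.00
n for stratum 3 = 534·33390.50/570598.00 = 31.249 → 31

31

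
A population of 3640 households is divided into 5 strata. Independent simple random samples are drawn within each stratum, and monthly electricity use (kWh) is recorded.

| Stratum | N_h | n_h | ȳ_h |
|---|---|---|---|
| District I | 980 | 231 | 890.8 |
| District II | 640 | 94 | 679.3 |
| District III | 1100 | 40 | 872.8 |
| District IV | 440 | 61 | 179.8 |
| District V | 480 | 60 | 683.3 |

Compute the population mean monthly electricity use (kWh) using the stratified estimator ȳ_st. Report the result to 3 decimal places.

ȳ_st ≈ 734.866

N = Σ N_h = 3640. Stratum weights W_h = N_h/N.
ȳ_st = (980·890.8 + 640·679.3 + 1100·872.8 + 440·179.8 + 480·683.3) / 3640 = 734.86593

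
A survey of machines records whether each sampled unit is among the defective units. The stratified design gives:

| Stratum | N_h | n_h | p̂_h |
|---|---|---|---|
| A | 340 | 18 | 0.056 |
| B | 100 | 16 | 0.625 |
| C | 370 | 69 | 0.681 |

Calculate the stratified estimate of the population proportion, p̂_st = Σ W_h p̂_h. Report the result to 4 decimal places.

p̂_st ≈ 0.4117

N = 810; stratum weights W_h = N_h/N.
p̂_st = Σ W_h p̂_h = (340·0.056 + 100·0.625 + 370·0.681)/810 = 0.41174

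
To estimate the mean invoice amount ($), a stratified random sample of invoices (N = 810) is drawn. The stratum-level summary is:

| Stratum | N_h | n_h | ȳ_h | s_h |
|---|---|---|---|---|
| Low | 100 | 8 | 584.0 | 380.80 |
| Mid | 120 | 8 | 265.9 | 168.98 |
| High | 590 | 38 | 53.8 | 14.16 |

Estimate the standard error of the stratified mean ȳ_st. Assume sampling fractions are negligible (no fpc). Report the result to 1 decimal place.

SE(ȳ_st) ≈ 18.9

V̂(ȳ_st) = Σ W_h² s_h²/n_h, with W_h = N_h/N and N = 810:
  stratum Low: (100/810)²·380.80²/8 = 276.27
  stratum Mid: (120/810)²·168.98²/8 = 78.3381
  stratum High: (590/810)²·14.16²/38 = 2.79948
V̂(ȳ_st) = 357.408
SE(ȳ_st) = √357.408 = 18.9052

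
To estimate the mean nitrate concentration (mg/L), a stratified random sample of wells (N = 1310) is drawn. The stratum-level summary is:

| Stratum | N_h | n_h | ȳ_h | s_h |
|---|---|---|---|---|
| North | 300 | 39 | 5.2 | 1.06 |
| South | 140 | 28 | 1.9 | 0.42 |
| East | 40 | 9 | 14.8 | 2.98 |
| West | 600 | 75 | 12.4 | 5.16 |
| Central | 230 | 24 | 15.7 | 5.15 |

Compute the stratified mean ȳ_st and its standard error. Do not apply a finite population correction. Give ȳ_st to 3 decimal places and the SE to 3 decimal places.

ȳ_st = Σ W_h ȳ_h = (300·5.2 + 140·1.9 + 40·14.8 + 600·12.4 + 230·15.7)/1310 = 10.28168
V̂(ȳ_st) = Σ W_h² s_h²/n_h, with W_h = N_h/N and N = 1310:
  stratum North: (300/1310)²·1.06²/39 = 0.00151094
  stratum South: (140/1310)²·0.42²/28 = 7.19538e-05
  stratum East: (40/1310)²·2.98²/9 = 0.000919957
  stratum West: (600/1310)²·5.16²/75 = 0.0744729
  stratum Central: (230/1310)²·5.15²/24 = 0.0340656
V̂(ȳ_st) = 0.111041
SE(ȳ_st) = √0.111041 = 0.333229

ȳ_st ≈ 10.282, SE ≈ 0.333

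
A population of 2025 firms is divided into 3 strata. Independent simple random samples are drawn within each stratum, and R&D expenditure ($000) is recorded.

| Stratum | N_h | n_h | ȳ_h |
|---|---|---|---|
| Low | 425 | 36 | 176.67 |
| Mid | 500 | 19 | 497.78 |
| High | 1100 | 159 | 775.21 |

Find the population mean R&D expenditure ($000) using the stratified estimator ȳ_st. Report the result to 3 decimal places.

N = Σ N_h = 2025. Stratum weights W_h = N_h/N.
ȳ_st = (425·176.67 + 500·497.78 + 1100·775.21) / 2025 = 581.08926

ȳ_st ≈ 581.089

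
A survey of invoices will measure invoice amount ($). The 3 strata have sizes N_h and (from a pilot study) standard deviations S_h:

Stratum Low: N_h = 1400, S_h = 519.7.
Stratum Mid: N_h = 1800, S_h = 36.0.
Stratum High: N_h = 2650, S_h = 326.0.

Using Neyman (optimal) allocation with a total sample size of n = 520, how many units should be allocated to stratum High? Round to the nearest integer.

Neyman allocation: n_h = n · N_h S_h / Σ N_i S_i, with n = 520.
  stratum Low: N_h·S_h = 1400·519.7 = 727580.00
  stratum Mid: N_h·S_h = 1800·36.0 = 64800.00
  stratum High: N_h·S_h = 2650·326.0 = 863900.00
Σ N_h S_h = 1656280.00
n for stratum High = 520·863900.00/1656280.00 = 271.227 → 271

271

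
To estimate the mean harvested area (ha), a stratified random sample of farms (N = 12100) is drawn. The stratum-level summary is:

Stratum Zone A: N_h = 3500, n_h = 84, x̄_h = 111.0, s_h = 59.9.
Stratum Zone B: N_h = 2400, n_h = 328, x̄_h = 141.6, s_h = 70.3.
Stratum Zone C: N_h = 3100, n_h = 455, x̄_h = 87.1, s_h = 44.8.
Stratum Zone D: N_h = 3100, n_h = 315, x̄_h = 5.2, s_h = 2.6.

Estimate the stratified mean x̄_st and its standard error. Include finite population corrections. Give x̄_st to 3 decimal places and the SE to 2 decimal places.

x̄_st ≈ 83.840, SE ≈ 2.06

x̄_st = Σ W_h x̄_h = (3500·111.0 + 2400·141.6 + 3100·87.1 + 3100·5.2)/12100 = 83.84050
V̂(x̄_st) = Σ W_h² (1 − n_h/N_h) s_h²/n_h, with W_h = N_h/N and N = 12100:
  stratum Zone A: (3500/12100)²·(1 − 84/3500)·59.9²/84 = 3.4881
  stratum Zone B: (2400/12100)²·(1 − 328/2400)·70.3²/328 = 0.511761
  stratum Zone C: (3100/12100)²·(1 − 455/3100)·44.8²/455 = 0.247037
  stratum Zone D: (3100/12100)²·(1 − 315/3100)·2.6²/315 = 0.00126547
V̂(x̄_st) = 4.24817
SE(x̄_st) = √4.24817 = 2.06111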